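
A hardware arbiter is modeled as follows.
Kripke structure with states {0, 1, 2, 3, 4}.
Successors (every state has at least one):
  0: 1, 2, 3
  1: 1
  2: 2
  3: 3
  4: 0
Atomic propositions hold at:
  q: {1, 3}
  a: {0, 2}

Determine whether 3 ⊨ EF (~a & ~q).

Sat(~a) = {1, 3, 4}
Sat(~q) = {0, 2, 4}
Sat(~a & ~q) = {4}
EF (~a & ~q): least fixpoint, start Z0 = {4}, add states with some successor in Z. Already a fixed point.
Sat(EF (~a & ~q)) = {4}
3 ∉ Sat(EF (~a & ~q)) = {4}, so the formula does not hold at 3.

No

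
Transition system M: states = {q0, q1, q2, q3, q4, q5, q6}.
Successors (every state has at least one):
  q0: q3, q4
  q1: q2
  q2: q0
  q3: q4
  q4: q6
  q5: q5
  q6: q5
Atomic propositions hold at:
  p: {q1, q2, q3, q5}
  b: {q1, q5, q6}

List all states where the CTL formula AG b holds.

AG b: greatest fixpoint, start Z0 = {q1, q5, q6}, keep only states in Sat with every successor in Z. Z1 = {q5, q6}; fixed.
Sat(AG b) = {q5, q6}

{q5, q6}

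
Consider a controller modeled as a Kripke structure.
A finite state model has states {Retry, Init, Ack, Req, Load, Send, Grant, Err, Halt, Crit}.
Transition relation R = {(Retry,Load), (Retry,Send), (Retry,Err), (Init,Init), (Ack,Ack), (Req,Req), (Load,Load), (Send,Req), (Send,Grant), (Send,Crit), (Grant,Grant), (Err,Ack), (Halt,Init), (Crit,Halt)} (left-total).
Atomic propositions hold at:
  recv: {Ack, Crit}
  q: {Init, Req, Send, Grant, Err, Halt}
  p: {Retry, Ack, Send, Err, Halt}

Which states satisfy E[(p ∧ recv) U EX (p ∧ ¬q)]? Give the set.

{Ack, Err}

Sat(p ∧ recv) = {Ack}
Sat(¬q) = {Retry, Ack, Load, Crit}
Sat(p ∧ ¬q) = {Retry, Ack}
Sat(EX (p ∧ ¬q)) = {s : some successor in {Retry, Ack}} = {Ack, Err}
E[(p ∧ recv) U EX (p ∧ ¬q)]: least fixpoint, start Z0 = Sat(EX (p ∧ ¬q)) = {Ack, Err}, add states in Sat(p ∧ recv) with some successor in Z. Already a fixed point.
Sat(E[(p ∧ recv) U EX (p ∧ ¬q)]) = {Ack, Err}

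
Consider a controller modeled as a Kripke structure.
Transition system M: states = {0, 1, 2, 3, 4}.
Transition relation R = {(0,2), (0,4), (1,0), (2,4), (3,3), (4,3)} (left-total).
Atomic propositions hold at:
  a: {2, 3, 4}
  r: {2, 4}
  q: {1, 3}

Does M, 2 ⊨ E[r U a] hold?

E[r U a]: least fixpoint, start Z0 = Sat(a) = {2, 3, 4}, add states in Sat(r) with some successor in Z. Already a fixed point.
Sat(E[r U a]) = {2, 3, 4}
2 ∈ Sat(E[r U a]) = {2, 3, 4}, so the formula holds at 2.

Yes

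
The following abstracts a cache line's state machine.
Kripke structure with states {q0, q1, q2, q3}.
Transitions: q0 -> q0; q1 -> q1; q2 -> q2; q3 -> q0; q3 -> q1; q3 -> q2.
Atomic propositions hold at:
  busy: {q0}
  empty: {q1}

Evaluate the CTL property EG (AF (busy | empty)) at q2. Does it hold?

Sat(busy | empty) = {q0, q1}
AF (busy | empty): least fixpoint, start Z0 = {q0, q1}, add states with every successor in Z. Already a fixed point.
Sat(AF (busy | empty)) = {q0, q1}
EG (AF (busy | empty)): greatest fixpoint, start Z0 = {q0, q1}, keep only states in Sat with some successor in Z. Already a fixed point.
Sat(EG (AF (busy | empty))) = {q0, q1}
q2 ∉ Sat(EG (AF (busy | empty))) = {q0, q1}, so the formula does not hold at q2.

No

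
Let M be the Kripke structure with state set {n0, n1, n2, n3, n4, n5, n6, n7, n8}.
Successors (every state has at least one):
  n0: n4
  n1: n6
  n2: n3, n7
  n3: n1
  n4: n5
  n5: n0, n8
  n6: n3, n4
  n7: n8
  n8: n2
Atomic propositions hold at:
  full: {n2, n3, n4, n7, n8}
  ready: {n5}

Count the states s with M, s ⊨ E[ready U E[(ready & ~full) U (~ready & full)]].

Sat(~full) = {n0, n1, n5, n6}
Sat(ready & ~full) = {n5}
Sat(~ready) = {n0, n1, n2, n3, n4, n6, n7, n8}
Sat(~ready & full) = {n2, n3, n4, n7, n8}
E[(ready & ~full) U (~ready & full)]: least fixpoint, start Z0 = Sat((~ready & full)) = {n2, n3, n4, n7, n8}, add states in Sat(ready & ~full) with some successor in Z. Z1 = {n2, n3, n4, n5, n7, n8}; fixed.
Sat(E[(ready & ~full) U (~ready & full)]) = {n2, n3, n4, n5, n7, n8}
E[ready U E[(ready & ~full) U (~ready & full)]]: least fixpoint, start Z0 = Sat(E[(ready & ~full) U (~ready & full)]) = {n2, n3, n4, n5, n7, n8}, add states in Sat(ready) with some successor in Z. Already a fixed point.
Sat(E[ready U E[(ready & ~full) U (~ready & full)]]) = {n2, n3, n4, n5, n7, n8}
|Sat(E[ready U E[(ready & ~full) U (~ready & full)]])| = |{n2, n3, n4, n5, n7, n8}| = 6.

6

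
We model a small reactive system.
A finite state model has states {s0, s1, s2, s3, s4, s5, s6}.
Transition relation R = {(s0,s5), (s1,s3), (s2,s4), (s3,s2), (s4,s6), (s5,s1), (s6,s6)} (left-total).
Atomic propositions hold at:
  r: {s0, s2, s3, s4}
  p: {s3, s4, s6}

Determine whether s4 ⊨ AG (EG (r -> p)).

Yes

Sat(r -> p) = {s1, s3, s4, s5, s6}
EG (r -> p): greatest fixpoint, start Z0 = {s1, s3, s4, s5, s6}, keep only states in Sat with some successor in Z. Z1 = {s1, s4, s5, s6}; Z2 = {s4, s5, s6}; Z3 = {s4, s6}; fixed.
Sat(EG (r -> p)) = {s4, s6}
AG (EG (r -> p)): greatest fixpoint, start Z0 = {s4, s6}, keep only states in Sat with every successor in Z. Already a fixed point.
Sat(AG (EG (r -> p))) = {s4, s6}
s4 ∈ Sat(AG (EG (r -> p))) = {s4, s6}, so the formula holds at s4.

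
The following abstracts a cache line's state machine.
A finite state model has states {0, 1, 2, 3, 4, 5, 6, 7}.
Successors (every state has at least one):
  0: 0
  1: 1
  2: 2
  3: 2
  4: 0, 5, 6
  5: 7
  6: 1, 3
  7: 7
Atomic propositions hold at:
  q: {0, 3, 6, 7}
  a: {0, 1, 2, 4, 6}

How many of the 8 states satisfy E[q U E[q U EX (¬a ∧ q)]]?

Sat(¬a) = {3, 5, 7}
Sat(¬a ∧ q) = {3, 7}
Sat(EX (¬a ∧ q)) = {s : some successor in {3, 7}} = {5, 6, 7}
E[q U EX (¬a ∧ q)]: least fixpoint, start Z0 = Sat(EX (¬a ∧ q)) = {5, 6, 7}, add states in Sat(q) with some successor in Z. Already a fixed point.
Sat(E[q U EX (¬a ∧ q)]) = {5, 6, 7}
E[q U E[q U EX (¬a ∧ q)]]: least fixpoint, start Z0 = Sat(E[q U EX (¬a ∧ q)]) = {5, 6, 7}, add states in Sat(q) with some successor in Z. Already a fixed point.
Sat(E[q U E[q U EX (¬a ∧ q)]]) = {5, 6, 7}
|Sat(E[q U E[q U EX (¬a ∧ q)]])| = |{5, 6, 7}| = 3.

3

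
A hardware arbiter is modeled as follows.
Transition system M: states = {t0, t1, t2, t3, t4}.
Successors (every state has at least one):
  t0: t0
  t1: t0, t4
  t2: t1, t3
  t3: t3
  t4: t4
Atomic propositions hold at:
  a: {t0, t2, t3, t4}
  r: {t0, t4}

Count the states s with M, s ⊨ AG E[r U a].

3

E[r U a]: least fixpoint, start Z0 = Sat(a) = {t0, t2, t3, t4}, add states in Sat(r) with some successor in Z. Already a fixed point.
Sat(E[r U a]) = {t0, t2, t3, t4}
AG E[r U a]: greatest fixpoint, start Z0 = {t0, t2, t3, t4}, keep only states in Sat with every successor in Z. Z1 = {t0, t3, t4}; fixed.
Sat(AG E[r U a]) = {t0, t3, t4}
|Sat(AG E[r U a])| = |{t0, t3, t4}| = 3.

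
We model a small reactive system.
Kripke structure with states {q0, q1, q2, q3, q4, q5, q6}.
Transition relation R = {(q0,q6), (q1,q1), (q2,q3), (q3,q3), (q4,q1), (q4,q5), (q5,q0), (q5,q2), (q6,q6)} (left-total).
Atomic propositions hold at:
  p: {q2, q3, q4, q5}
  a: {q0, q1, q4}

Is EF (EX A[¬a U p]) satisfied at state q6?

No

Sat(¬a) = {q2, q3, q5, q6}
A[¬a U p]: least fixpoint, start Z0 = Sat(p) = {q2, q3, q4, q5}, add states in Sat(¬a) with every successor in Z. Already a fixed point.
Sat(A[¬a U p]) = {q2, q3, q4, q5}
Sat(EX A[¬a U p]) = {s : some successor in {q2, q3, q4, q5}} = {q2, q3, q4, q5}
EF (EX A[¬a U p]): least fixpoint, start Z0 = {q2, q3, q4, q5}, add states with some successor in Z. Already a fixed point.
Sat(EF (EX A[¬a U p])) = {q2, q3, q4, q5}
q6 ∉ Sat(EF (EX A[¬a U p])) = {q2, q3, q4, q5}, so the formula does not hold at q6.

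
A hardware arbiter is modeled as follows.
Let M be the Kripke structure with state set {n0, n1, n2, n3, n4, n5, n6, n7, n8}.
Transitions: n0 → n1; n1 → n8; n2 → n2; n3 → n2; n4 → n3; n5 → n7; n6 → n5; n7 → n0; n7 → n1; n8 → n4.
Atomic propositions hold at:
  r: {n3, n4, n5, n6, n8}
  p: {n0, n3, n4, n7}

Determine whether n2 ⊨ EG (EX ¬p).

Sat(¬p) = {n1, n2, n5, n6, n8}
Sat(EX ¬p) = {s : some successor in {n1, n2, n5, n6, n8}} = {n0, n1, n2, n3, n6, n7}
EG (EX ¬p): greatest fixpoint, start Z0 = {n0, n1, n2, n3, n6, n7}, keep only states in Sat with some successor in Z. Z1 = {n0, n2, n3, n7}; Z2 = {n2, n3, n7}; Z3 = {n2, n3}; fixed.
Sat(EG (EX ¬p)) = {n2, n3}
n2 ∈ Sat(EG (EX ¬p)) = {n2, n3}, so the formula holds at n2.

Yes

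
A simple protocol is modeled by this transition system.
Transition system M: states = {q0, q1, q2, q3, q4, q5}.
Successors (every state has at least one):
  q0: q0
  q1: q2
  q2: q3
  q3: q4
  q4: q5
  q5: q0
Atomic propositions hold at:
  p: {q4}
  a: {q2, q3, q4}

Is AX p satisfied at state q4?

Sat(AX p) = {s : every successor in {q4}} = {q3}
q4 ∉ Sat(AX p) = {q3}, so the formula does not hold at q4.

No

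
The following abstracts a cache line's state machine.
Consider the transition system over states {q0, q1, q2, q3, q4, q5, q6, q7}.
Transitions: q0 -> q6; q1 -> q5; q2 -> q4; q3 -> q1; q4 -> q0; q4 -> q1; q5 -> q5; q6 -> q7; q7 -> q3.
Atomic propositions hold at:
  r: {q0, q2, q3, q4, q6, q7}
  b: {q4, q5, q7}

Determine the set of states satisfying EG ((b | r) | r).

{q5}

Sat(b | r) = {q0, q2, q3, q4, q5, q6, q7}
Sat((b | r) | r) = {q0, q2, q3, q4, q5, q6, q7}
EG ((b | r) | r): greatest fixpoint, start Z0 = {q0, q2, q3, q4, q5, q6, q7}, keep only states in Sat with some successor in Z. Z1 = {q0, q2, q4, q5, q6, q7}; Z2 = {q0, q2, q4, q5, q6}; Z3 = {q0, q2, q4, q5}; Z4 = {q2, q4, q5}; Z5 = {q2, q5}; Z6 = {q5}; fixed.
Sat(EG ((b | r) | r)) = {q5}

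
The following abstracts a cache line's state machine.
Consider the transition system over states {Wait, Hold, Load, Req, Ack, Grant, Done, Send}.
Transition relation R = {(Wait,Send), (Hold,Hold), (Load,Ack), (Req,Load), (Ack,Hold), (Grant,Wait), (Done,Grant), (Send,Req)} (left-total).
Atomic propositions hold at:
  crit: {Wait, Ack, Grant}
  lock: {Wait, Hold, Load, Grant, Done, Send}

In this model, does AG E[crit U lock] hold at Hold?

E[crit U lock]: least fixpoint, start Z0 = Sat(lock) = {Wait, Hold, Load, Grant, Done, Send}, add states in Sat(crit) with some successor in Z. Z1 = {Wait, Hold, Load, Ack, Grant, Done, Send}; fixed.
Sat(E[crit U lock]) = {Wait, Hold, Load, Ack, Grant, Done, Send}
AG E[crit U lock]: greatest fixpoint, start Z0 = {Wait, Hold, Load, Ack, Grant, Done, Send}, keep only states in Sat with every successor in Z. Z1 = {Wait, Hold, Load, Ack, Grant, Done}; Z2 = {Hold, Load, Ack, Grant, Done}; Z3 = {Hold, Load, Ack, Done}; Z4 = {Hold, Load, Ack}; fixed.
Sat(AG E[crit U lock]) = {Hold, Load, Ack}
Hold ∈ Sat(AG E[crit U lock]) = {Hold, Load, Ack}, so the formula holds at Hold.

Yes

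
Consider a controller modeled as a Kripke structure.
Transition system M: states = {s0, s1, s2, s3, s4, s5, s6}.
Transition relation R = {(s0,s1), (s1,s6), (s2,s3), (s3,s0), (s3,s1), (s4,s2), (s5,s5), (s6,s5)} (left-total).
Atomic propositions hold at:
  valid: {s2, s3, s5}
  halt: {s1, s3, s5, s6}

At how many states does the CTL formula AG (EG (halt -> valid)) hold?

1

Sat(halt -> valid) = {s0, s2, s3, s4, s5}
EG (halt -> valid): greatest fixpoint, start Z0 = {s0, s2, s3, s4, s5}, keep only states in Sat with some successor in Z. Z1 = {s2, s3, s4, s5}; Z2 = {s2, s4, s5}; Z3 = {s4, s5}; Z4 = {s5}; fixed.
Sat(EG (halt -> valid)) = {s5}
AG (EG (halt -> valid)): greatest fixpoint, start Z0 = {s5}, keep only states in Sat with every successor in Z. Already a fixed point.
Sat(AG (EG (halt -> valid))) = {s5}
|Sat(AG (EG (halt -> valid)))| = |{s5}| = 1.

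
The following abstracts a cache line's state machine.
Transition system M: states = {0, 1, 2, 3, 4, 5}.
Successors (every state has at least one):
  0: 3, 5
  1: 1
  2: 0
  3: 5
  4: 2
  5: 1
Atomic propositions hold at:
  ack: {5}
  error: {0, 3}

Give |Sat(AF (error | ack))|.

5

Sat(error | ack) = {0, 3, 5}
AF (error | ack): least fixpoint, start Z0 = {0, 3, 5}, add states with every successor in Z. Z1 = {0, 2, 3, 5}; Z2 = {0, 2, 3, 4, 5}; fixed.
Sat(AF (error | ack)) = {0, 2, 3, 4, 5}
|Sat(AF (error | ack))| = |{0, 2, 3, 4, 5}| = 5.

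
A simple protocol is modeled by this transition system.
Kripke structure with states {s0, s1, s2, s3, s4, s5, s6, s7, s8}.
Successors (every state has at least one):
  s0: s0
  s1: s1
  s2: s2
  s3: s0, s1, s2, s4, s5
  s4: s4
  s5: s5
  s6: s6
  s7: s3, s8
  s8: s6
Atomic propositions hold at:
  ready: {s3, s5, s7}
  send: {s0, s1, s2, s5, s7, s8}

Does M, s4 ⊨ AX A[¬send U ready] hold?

No

Sat(¬send) = {s3, s4, s6}
A[¬send U ready]: least fixpoint, start Z0 = Sat(ready) = {s3, s5, s7}, add states in Sat(¬send) with every successor in Z. Already a fixed point.
Sat(A[¬send U ready]) = {s3, s5, s7}
Sat(AX A[¬send U ready]) = {s : every successor in {s3, s5, s7}} = {s5}
s4 ∉ Sat(AX A[¬send U ready]) = {s5}, so the formula does not hold at s4.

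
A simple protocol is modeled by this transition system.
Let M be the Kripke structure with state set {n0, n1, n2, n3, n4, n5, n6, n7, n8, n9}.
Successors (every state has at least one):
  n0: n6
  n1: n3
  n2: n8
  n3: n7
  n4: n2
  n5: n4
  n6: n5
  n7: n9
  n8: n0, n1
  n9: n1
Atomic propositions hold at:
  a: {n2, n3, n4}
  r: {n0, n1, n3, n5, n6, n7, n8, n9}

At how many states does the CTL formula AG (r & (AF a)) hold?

4

AF a: least fixpoint, start Z0 = {n2, n3, n4}, add states with every successor in Z. Z1 = {n1, n2, n3, n4, n5}; Z2 = {n1, n2, n3, n4, n5, n6, n9}; Z3 = {n0, n1, n2, n3, n4, n5, n6, n7, n9}; Z4 = {n0, n1, n2, n3, n4, n5, n6, n7, n8, n9}; fixed.
Sat(AF a) = {n0, n1, n2, n3, n4, n5, n6, n7, n8, n9}
Sat(r & (AF a)) = {n0, n1, n3, n5, n6, n7, n8, n9}
AG (r & (AF a)): greatest fixpoint, start Z0 = {n0, n1, n3, n5, n6, n7, n8, n9}, keep only states in Sat with every successor in Z. Z1 = {n0, n1, n3, n6, n7, n8, n9}; Z2 = {n0, n1, n3, n7, n8, n9}; Z3 = {n1, n3, n7, n8, n9}; Z4 = {n1, n3, n7, n9}; fixed.
Sat(AG (r & (AF a))) = {n1, n3, n7, n9}
|Sat(AG (r & (AF a)))| = |{n1, n3, n7, n9}| = 4.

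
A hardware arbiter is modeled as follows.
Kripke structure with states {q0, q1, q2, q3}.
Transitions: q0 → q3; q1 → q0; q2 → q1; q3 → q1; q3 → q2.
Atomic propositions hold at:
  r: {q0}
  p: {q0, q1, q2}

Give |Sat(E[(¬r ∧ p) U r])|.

Sat(¬r) = {q1, q2, q3}
Sat(¬r ∧ p) = {q1, q2}
E[(¬r ∧ p) U r]: least fixpoint, start Z0 = Sat(r) = {q0}, add states in Sat(¬r ∧ p) with some successor in Z. Z1 = {q0, q1}; Z2 = {q0, q1, q2}; fixed.
Sat(E[(¬r ∧ p) U r]) = {q0, q1, q2}
|Sat(E[(¬r ∧ p) U r])| = |{q0, q1, q2}| = 3.

3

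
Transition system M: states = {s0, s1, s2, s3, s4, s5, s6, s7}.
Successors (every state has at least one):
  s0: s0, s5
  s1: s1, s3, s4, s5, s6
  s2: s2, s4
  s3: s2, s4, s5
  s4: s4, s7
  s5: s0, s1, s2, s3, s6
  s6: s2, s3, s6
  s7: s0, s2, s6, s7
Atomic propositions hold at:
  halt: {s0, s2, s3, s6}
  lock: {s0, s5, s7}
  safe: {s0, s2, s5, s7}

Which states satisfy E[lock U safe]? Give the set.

{s0, s2, s5, s7}

E[lock U safe]: least fixpoint, start Z0 = Sat(safe) = {s0, s2, s5, s7}, add states in Sat(lock) with some successor in Z. Already a fixed point.
Sat(E[lock U safe]) = {s0, s2, s5, s7}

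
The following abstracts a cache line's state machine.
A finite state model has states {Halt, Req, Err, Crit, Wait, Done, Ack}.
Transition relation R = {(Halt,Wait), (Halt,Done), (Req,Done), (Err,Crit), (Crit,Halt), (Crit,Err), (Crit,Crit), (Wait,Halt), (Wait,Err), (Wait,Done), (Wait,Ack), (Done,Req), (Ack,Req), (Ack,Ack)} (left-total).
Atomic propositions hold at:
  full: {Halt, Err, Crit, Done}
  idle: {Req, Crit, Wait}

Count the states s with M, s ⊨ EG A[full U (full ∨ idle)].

6

Sat(full ∨ idle) = {Halt, Req, Err, Crit, Wait, Done}
A[full U (full ∨ idle)]: least fixpoint, start Z0 = Sat((full ∨ idle)) = {Halt, Req, Err, Crit, Wait, Done}, add states in Sat(full) with every successor in Z. Already a fixed point.
Sat(A[full U (full ∨ idle)]) = {Halt, Req, Err, Crit, Wait, Done}
EG A[full U (full ∨ idle)]: greatest fixpoint, start Z0 = {Halt, Req, Err, Crit, Wait, Done}, keep only states in Sat with some successor in Z. Already a fixed point.
Sat(EG A[full U (full ∨ idle)]) = {Halt, Req, Err, Crit, Wait, Done}
|Sat(EG A[full U (full ∨ idle)])| = |{Halt, Req, Err, Crit, Wait, Done}| = 6.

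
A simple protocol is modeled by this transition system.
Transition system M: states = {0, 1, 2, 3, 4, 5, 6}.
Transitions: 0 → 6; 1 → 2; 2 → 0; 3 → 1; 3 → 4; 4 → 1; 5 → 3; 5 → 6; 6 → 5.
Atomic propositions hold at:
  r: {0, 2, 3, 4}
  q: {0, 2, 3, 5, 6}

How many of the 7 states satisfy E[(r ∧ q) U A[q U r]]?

Sat(r ∧ q) = {0, 2, 3}
A[q U r]: least fixpoint, start Z0 = Sat(r) = {0, 2, 3, 4}, add states in Sat(q) with every successor in Z. Already a fixed point.
Sat(A[q U r]) = {0, 2, 3, 4}
E[(r ∧ q) U A[q U r]]: least fixpoint, start Z0 = Sat(A[q U r]) = {0, 2, 3, 4}, add states in Sat(r ∧ q) with some successor in Z. Already a fixed point.
Sat(E[(r ∧ q) U A[q U r]]) = {0, 2, 3, 4}
|Sat(E[(r ∧ q) U A[q U r]])| = |{0, 2, 3, 4}| = 4.

4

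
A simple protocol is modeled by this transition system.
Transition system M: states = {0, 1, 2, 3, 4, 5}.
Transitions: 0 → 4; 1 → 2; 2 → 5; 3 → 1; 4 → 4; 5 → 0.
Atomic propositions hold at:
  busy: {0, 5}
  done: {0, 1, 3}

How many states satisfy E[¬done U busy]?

Sat(¬done) = {2, 4, 5}
E[¬done U busy]: least fixpoint, start Z0 = Sat(busy) = {0, 5}, add states in Sat(¬done) with some successor in Z. Z1 = {0, 2, 5}; fixed.
Sat(E[¬done U busy]) = {0, 2, 5}
|Sat(E[¬done U busy])| = |{0, 2, 5}| = 3.

3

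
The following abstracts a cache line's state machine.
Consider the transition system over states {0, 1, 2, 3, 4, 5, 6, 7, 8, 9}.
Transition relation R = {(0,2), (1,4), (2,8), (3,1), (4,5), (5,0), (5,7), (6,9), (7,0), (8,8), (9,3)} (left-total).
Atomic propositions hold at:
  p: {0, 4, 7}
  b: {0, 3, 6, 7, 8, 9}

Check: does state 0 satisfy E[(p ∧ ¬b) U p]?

Sat(¬b) = {1, 2, 4, 5}
Sat(p ∧ ¬b) = {4}
E[(p ∧ ¬b) U p]: least fixpoint, start Z0 = Sat(p) = {0, 4, 7}, add states in Sat(p ∧ ¬b) with some successor in Z. Already a fixed point.
Sat(E[(p ∧ ¬b) U p]) = {0, 4, 7}
0 ∈ Sat(E[(p ∧ ¬b) U p]) = {0, 4, 7}, so the formula holds at 0.

Yes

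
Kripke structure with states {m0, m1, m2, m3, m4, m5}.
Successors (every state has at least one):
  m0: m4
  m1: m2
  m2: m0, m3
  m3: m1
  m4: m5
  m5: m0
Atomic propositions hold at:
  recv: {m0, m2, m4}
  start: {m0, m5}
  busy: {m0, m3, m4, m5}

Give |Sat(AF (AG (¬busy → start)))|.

3

Sat(¬busy) = {m1, m2}
Sat(¬busy → start) = {m0, m3, m4, m5}
AG (¬busy → start): greatest fixpoint, start Z0 = {m0, m3, m4, m5}, keep only states in Sat with every successor in Z. Z1 = {m0, m4, m5}; fixed.
Sat(AG (¬busy → start)) = {m0, m4, m5}
AF (AG (¬busy → start)): least fixpoint, start Z0 = {m0, m4, m5}, add states with every successor in Z. Already a fixed point.
Sat(AF (AG (¬busy → start))) = {m0, m4, m5}
|Sat(AF (AG (¬busy → start)))| = |{m0, m4, m5}| = 3.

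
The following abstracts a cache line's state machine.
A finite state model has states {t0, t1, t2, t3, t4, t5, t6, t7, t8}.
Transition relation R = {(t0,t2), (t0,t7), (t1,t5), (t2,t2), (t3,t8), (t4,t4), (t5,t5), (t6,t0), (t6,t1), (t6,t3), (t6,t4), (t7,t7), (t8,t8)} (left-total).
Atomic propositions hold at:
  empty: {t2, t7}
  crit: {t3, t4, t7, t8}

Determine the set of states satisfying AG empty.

{t2, t7}

AG empty: greatest fixpoint, start Z0 = {t2, t7}, keep only states in Sat with every successor in Z. Already a fixed point.
Sat(AG empty) = {t2, t7}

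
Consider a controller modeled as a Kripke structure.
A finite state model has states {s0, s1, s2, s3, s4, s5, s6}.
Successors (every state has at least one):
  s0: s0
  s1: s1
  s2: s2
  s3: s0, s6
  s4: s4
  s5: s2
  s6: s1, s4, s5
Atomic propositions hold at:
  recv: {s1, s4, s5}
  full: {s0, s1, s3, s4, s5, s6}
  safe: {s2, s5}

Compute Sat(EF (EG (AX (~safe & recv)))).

Sat(~safe) = {s0, s1, s3, s4, s6}
Sat(~safe & recv) = {s1, s4}
Sat(AX (~safe & recv)) = {s : every successor in {s1, s4}} = {s1, s4}
EG (AX (~safe & recv)): greatest fixpoint, start Z0 = {s1, s4}, keep only states in Sat with some successor in Z. Already a fixed point.
Sat(EG (AX (~safe & recv))) = {s1, s4}
EF (EG (AX (~safe & recv))): least fixpoint, start Z0 = {s1, s4}, add states with some successor in Z. Z1 = {s1, s4, s6}; Z2 = {s1, s3, s4, s6}; fixed.
Sat(EF (EG (AX (~safe & recv)))) = {s1, s3, s4, s6}

{s1, s3, s4, s6}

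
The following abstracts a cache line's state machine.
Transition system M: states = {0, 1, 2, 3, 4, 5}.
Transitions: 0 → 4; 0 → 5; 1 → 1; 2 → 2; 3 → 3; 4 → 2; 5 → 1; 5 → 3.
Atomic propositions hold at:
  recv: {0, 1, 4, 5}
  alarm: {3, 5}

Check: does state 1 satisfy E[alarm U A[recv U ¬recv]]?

Sat(¬recv) = {2, 3}
A[recv U ¬recv]: least fixpoint, start Z0 = Sat(¬recv) = {2, 3}, add states in Sat(recv) with every successor in Z. Z1 = {2, 3, 4}; fixed.
Sat(A[recv U ¬recv]) = {2, 3, 4}
E[alarm U A[recv U ¬recv]]: least fixpoint, start Z0 = Sat(A[recv U ¬recv]) = {2, 3, 4}, add states in Sat(alarm) with some successor in Z. Z1 = {2, 3, 4, 5}; fixed.
Sat(E[alarm U A[recv U ¬recv]]) = {2, 3, 4, 5}
1 ∉ Sat(E[alarm U A[recv U ¬recv]]) = {2, 3, 4, 5}, so the formula does not hold at 1.

No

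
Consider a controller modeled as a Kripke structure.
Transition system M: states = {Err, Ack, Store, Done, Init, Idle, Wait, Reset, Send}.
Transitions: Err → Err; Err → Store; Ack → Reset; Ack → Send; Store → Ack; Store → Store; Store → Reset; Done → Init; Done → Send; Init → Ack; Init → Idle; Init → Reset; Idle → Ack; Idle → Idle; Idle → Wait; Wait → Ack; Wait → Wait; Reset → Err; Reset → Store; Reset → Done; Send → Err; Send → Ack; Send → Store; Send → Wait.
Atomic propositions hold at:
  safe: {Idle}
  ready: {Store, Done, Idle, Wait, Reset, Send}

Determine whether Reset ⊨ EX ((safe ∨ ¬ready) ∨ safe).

Yes

Sat(¬ready) = {Err, Ack, Init}
Sat(safe ∨ ¬ready) = {Err, Ack, Init, Idle}
Sat((safe ∨ ¬ready) ∨ safe) = {Err, Ack, Init, Idle}
Sat(EX ((safe ∨ ¬ready) ∨ safe)) = {s : some successor in {Err, Ack, Init, Idle}} = {Err, Store, Done, Init, Idle, Wait, Reset, Send}
Reset ∈ Sat(EX ((safe ∨ ¬ready) ∨ safe)) = {Err, Store, Done, Init, Idle, Wait, Reset, Send}, so the formula holds at Reset.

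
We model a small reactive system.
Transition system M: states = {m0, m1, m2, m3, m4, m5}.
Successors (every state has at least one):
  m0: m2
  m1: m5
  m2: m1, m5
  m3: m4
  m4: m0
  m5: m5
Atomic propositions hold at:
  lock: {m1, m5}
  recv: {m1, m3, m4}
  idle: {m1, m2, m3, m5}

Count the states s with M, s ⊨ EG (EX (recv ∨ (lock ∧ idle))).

3

Sat(lock ∧ idle) = {m1, m5}
Sat(recv ∨ (lock ∧ idle)) = {m1, m3, m4, m5}
Sat(EX (recv ∨ (lock ∧ idle))) = {s : some successor in {m1, m3, m4, m5}} = {m1, m2, m3, m5}
EG (EX (recv ∨ (lock ∧ idle))): greatest fixpoint, start Z0 = {m1, m2, m3, m5}, keep only states in Sat with some successor in Z. Z1 = {m1, m2, m5}; fixed.
Sat(EG (EX (recv ∨ (lock ∧ idle)))) = {m1, m2, m5}
|Sat(EG (EX (recv ∨ (lock ∧ idle))))| = |{m1, m2, m5}| = 3.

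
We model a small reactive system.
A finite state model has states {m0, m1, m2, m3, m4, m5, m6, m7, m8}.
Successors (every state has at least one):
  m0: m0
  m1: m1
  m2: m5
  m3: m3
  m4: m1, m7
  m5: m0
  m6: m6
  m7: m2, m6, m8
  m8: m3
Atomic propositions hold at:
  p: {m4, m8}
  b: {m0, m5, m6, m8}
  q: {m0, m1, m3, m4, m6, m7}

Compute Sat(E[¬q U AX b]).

Sat(¬q) = {m2, m5, m8}
Sat(AX b) = {s : every successor in {m0, m5, m6, m8}} = {m0, m2, m5, m6}
E[¬q U AX b]: least fixpoint, start Z0 = Sat(AX b) = {m0, m2, m5, m6}, add states in Sat(¬q) with some successor in Z. Already a fixed point.
Sat(E[¬q U AX b]) = {m0, m2, m5, m6}

{m0, m2, m5, m6}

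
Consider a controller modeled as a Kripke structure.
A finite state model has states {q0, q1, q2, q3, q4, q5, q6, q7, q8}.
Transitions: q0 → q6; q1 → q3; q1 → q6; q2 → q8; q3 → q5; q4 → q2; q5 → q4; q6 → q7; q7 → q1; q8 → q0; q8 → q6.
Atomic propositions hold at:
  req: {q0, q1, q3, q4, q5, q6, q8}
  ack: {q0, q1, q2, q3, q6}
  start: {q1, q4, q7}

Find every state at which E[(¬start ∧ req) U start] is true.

Sat(¬start) = {q0, q2, q3, q5, q6, q8}
Sat(¬start ∧ req) = {q0, q3, q5, q6, q8}
E[(¬start ∧ req) U start]: least fixpoint, start Z0 = Sat(start) = {q1, q4, q7}, add states in Sat(¬start ∧ req) with some successor in Z. Z1 = {q1, q4, q5, q6, q7}; Z2 = {q0, q1, q3, q4, q5, q6, q7, q8}; fixed.
Sat(E[(¬start ∧ req) U start]) = {q0, q1, q3, q4, q5, q6, q7, q8}

{q0, q1, q3, q4, q5, q6, q7, q8}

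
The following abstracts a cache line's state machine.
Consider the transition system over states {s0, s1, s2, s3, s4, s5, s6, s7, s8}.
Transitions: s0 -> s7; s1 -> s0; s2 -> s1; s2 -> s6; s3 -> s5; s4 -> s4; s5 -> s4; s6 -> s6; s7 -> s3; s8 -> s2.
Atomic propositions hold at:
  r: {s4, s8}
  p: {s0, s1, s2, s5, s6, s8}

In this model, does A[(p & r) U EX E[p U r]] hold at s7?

No

Sat(p & r) = {s8}
E[p U r]: least fixpoint, start Z0 = Sat(r) = {s4, s8}, add states in Sat(p) with some successor in Z. Z1 = {s4, s5, s8}; fixed.
Sat(E[p U r]) = {s4, s5, s8}
Sat(EX E[p U r]) = {s : some successor in {s4, s5, s8}} = {s3, s4, s5}
A[(p & r) U EX E[p U r]]: least fixpoint, start Z0 = Sat(EX E[p U r]) = {s3, s4, s5}, add states in Sat(p & r) with every successor in Z. Already a fixed point.
Sat(A[(p & r) U EX E[p U r]]) = {s3, s4, s5}
s7 ∉ Sat(A[(p & r) U EX E[p U r]]) = {s3, s4, s5}, so the formula does not hold at s7.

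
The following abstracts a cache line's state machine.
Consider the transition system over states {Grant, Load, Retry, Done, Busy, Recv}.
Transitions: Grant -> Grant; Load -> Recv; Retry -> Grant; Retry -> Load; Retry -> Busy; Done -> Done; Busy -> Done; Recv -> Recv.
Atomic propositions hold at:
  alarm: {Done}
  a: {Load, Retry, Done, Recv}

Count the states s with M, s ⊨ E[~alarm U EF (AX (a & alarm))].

Sat(~alarm) = {Grant, Load, Retry, Busy, Recv}
Sat(a & alarm) = {Done}
Sat(AX (a & alarm)) = {s : every successor in {Done}} = {Done, Busy}
EF (AX (a & alarm)): least fixpoint, start Z0 = {Done, Busy}, add states with some successor in Z. Z1 = {Retry, Done, Busy}; fixed.
Sat(EF (AX (a & alarm))) = {Retry, Done, Busy}
E[~alarm U EF (AX (a & alarm))]: least fixpoint, start Z0 = Sat(EF (AX (a & alarm))) = {Retry, Done, Busy}, add states in Sat(~alarm) with some successor in Z. Already a fixed point.
Sat(E[~alarm U EF (AX (a & alarm))]) = {Retry, Done, Busy}
|Sat(E[~alarm U EF (AX (a & alarm))])| = |{Retry, Done, Busy}| = 3.

3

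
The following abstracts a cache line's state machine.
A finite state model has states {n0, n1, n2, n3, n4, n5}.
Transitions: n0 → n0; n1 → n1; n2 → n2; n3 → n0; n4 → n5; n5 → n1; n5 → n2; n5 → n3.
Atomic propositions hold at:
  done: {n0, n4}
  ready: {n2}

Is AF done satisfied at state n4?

Yes

AF done: least fixpoint, start Z0 = {n0, n4}, add states with every successor in Z. Z1 = {n0, n3, n4}; fixed.
Sat(AF done) = {n0, n3, n4}
n4 ∈ Sat(AF done) = {n0, n3, n4}, so the formula holds at n4.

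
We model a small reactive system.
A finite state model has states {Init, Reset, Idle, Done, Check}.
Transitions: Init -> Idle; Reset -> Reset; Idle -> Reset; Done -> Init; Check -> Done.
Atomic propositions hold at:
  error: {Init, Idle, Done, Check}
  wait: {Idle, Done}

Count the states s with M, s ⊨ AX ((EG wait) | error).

EG wait: greatest fixpoint, start Z0 = {Idle, Done}, keep only states in Sat with some successor in Z. Z1 = ∅; fixed.
Sat(EG wait) = ∅
Sat((EG wait) | error) = {Init, Idle, Done, Check}
Sat(AX ((EG wait) | error)) = {s : every successor in {Init, Idle, Done, Check}} = {Init, Done, Check}
|Sat(AX ((EG wait) | error))| = |{Init, Done, Check}| = 3.

3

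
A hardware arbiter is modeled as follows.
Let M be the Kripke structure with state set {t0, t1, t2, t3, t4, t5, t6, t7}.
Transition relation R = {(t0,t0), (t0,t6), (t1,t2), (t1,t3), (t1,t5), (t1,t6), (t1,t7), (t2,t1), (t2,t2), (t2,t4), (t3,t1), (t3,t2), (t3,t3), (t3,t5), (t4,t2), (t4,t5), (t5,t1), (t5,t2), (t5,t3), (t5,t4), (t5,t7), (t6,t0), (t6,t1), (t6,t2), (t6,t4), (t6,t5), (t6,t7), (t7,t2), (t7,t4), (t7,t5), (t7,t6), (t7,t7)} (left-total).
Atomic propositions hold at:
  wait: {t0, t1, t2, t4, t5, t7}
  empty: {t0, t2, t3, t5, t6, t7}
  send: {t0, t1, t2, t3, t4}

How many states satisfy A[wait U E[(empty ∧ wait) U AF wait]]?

Sat(empty ∧ wait) = {t0, t2, t5, t7}
AF wait: least fixpoint, start Z0 = {t0, t1, t2, t4, t5, t7}, add states with every successor in Z. Z1 = {t0, t1, t2, t4, t5, t6, t7}; fixed.
Sat(AF wait) = {t0, t1, t2, t4, t5, t6, t7}
E[(empty ∧ wait) U AF wait]: least fixpoint, start Z0 = Sat(AF wait) = {t0, t1, t2, t4, t5, t6, t7}, add states in Sat(empty ∧ wait) with some successor in Z. Already a fixed point.
Sat(E[(empty ∧ wait) U AF wait]) = {t0, t1, t2, t4, t5, t6, t7}
A[wait U E[(empty ∧ wait) U AF wait]]: least fixpoint, start Z0 = Sat(E[(empty ∧ wait) U AF wait]) = {t0, t1, t2, t4, t5, t6, t7}, add states in Sat(wait) with every successor in Z. Already a fixed point.
Sat(A[wait U E[(empty ∧ wait) U AF wait]]) = {t0, t1, t2, t4, t5, t6, t7}
|Sat(A[wait U E[(empty ∧ wait) U AF wait]])| = |{t0, t1, t2, t4, t5, t6, t7}| = 7.

7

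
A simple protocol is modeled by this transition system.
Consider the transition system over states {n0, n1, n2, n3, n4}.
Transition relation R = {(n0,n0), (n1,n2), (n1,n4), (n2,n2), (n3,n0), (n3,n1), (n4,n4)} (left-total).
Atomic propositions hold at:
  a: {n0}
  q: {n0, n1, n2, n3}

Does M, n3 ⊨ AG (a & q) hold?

Sat(a & q) = {n0}
AG (a & q): greatest fixpoint, start Z0 = {n0}, keep only states in Sat with every successor in Z. Already a fixed point.
Sat(AG (a & q)) = {n0}
n3 ∉ Sat(AG (a & q)) = {n0}, so the formula does not hold at n3.

No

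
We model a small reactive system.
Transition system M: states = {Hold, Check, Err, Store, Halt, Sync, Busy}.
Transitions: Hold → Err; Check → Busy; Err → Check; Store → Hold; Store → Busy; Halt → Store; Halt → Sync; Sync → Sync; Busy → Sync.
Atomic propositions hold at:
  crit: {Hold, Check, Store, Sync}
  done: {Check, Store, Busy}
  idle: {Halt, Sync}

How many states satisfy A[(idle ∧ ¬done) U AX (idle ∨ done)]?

Sat(¬done) = {Hold, Err, Halt, Sync}
Sat(idle ∧ ¬done) = {Halt, Sync}
Sat(idle ∨ done) = {Check, Store, Halt, Sync, Busy}
Sat(AX (idle ∨ done)) = {s : every successor in {Check, Store, Halt, Sync, Busy}} = {Check, Err, Halt, Sync, Busy}
A[(idle ∧ ¬done) U AX (idle ∨ done)]: least fixpoint, start Z0 = Sat(AX (idle ∨ done)) = {Check, Err, Halt, Sync, Busy}, add states in Sat(idle ∧ ¬done) with every successor in Z. Already a fixed point.
Sat(A[(idle ∧ ¬done) U AX (idle ∨ done)]) = {Check, Err, Halt, Sync, Busy}
|Sat(A[(idle ∧ ¬done) U AX (idle ∨ done)])| = |{Check, Err, Halt, Sync, Busy}| = 5.

5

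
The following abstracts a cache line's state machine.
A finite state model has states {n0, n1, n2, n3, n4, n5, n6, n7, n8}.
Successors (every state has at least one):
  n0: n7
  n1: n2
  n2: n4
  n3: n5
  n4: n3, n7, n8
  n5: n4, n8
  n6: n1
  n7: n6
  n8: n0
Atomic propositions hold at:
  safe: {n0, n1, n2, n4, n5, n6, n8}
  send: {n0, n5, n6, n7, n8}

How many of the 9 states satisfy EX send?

Sat(EX send) = {s : some successor in {n0, n5, n6, n7, n8}} = {n0, n3, n4, n5, n7, n8}
|Sat(EX send)| = |{n0, n3, n4, n5, n7, n8}| = 6.

6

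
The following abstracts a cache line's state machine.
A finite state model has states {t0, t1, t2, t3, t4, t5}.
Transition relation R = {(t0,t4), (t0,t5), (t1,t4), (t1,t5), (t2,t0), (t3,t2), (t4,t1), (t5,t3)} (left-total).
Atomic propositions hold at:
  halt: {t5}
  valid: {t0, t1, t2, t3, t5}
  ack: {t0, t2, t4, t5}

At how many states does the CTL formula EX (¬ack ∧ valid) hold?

2

Sat(¬ack) = {t1, t3}
Sat(¬ack ∧ valid) = {t1, t3}
Sat(EX (¬ack ∧ valid)) = {s : some successor in {t1, t3}} = {t4, t5}
|Sat(EX (¬ack ∧ valid))| = |{t4, t5}| = 2.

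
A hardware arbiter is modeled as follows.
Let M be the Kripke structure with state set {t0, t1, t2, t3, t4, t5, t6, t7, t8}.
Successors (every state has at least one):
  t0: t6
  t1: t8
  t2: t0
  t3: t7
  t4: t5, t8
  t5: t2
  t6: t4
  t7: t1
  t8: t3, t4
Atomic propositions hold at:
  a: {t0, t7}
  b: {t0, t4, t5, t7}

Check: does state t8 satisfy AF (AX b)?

Sat(AX b) = {s : every successor in {t0, t4, t5, t7}} = {t2, t3, t6}
AF (AX b): least fixpoint, start Z0 = {t2, t3, t6}, add states with every successor in Z. Z1 = {t0, t2, t3, t5, t6}; fixed.
Sat(AF (AX b)) = {t0, t2, t3, t5, t6}
t8 ∉ Sat(AF (AX b)) = {t0, t2, t3, t5, t6}, so the formula does not hold at t8.

No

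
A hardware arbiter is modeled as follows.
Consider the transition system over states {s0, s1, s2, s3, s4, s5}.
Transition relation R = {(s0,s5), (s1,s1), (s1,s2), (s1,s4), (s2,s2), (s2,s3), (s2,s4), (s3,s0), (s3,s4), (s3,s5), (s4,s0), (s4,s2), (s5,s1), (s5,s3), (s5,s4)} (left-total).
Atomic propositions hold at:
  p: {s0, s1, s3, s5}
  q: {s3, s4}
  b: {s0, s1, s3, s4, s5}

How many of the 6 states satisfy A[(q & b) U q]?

2

Sat(q & b) = {s3, s4}
A[(q & b) U q]: least fixpoint, start Z0 = Sat(q) = {s3, s4}, add states in Sat(q & b) with every successor in Z. Already a fixed point.
Sat(A[(q & b) U q]) = {s3, s4}
|Sat(A[(q & b) U q])| = |{s3, s4}| = 2.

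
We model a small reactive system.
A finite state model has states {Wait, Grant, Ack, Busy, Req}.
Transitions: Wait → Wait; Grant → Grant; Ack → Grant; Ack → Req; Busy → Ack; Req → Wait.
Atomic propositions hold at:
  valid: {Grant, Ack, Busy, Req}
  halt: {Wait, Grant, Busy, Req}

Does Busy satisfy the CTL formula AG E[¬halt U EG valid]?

Sat(¬halt) = {Ack}
EG valid: greatest fixpoint, start Z0 = {Grant, Ack, Busy, Req}, keep only states in Sat with some successor in Z. Z1 = {Grant, Ack, Busy}; fixed.
Sat(EG valid) = {Grant, Ack, Busy}
E[¬halt U EG valid]: least fixpoint, start Z0 = Sat(EG valid) = {Grant, Ack, Busy}, add states in Sat(¬halt) with some successor in Z. Already a fixed point.
Sat(E[¬halt U EG valid]) = {Grant, Ack, Busy}
AG E[¬halt U EG valid]: greatest fixpoint, start Z0 = {Grant, Ack, Busy}, keep only states in Sat with every successor in Z. Z1 = {Grant, Busy}; Z2 = {Grant}; fixed.
Sat(AG E[¬halt U EG valid]) = {Grant}
Busy ∉ Sat(AG E[¬halt U EG valid]) = {Grant}, so the formula does not hold at Busy.

No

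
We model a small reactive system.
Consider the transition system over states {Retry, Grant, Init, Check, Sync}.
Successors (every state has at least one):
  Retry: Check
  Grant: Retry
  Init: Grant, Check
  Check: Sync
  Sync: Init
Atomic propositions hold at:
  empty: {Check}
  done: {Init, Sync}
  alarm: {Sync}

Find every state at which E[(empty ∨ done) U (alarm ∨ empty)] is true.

Sat(empty ∨ done) = {Init, Check, Sync}
Sat(alarm ∨ empty) = {Check, Sync}
E[(empty ∨ done) U (alarm ∨ empty)]: least fixpoint, start Z0 = Sat((alarm ∨ empty)) = {Check, Sync}, add states in Sat(empty ∨ done) with some successor in Z. Z1 = {Init, Check, Sync}; fixed.
Sat(E[(empty ∨ done) U (alarm ∨ empty)]) = {Init, Check, Sync}

{Init, Check, Sync}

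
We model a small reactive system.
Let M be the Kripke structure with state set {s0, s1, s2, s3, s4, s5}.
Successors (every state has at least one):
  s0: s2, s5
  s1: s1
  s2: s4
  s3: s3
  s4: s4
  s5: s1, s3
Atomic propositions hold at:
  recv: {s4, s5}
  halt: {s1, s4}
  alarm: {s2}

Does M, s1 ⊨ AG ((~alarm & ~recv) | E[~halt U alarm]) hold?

Yes

Sat(~alarm) = {s0, s1, s3, s4, s5}
Sat(~recv) = {s0, s1, s2, s3}
Sat(~alarm & ~recv) = {s0, s1, s3}
Sat(~halt) = {s0, s2, s3, s5}
E[~halt U alarm]: least fixpoint, start Z0 = Sat(alarm) = {s2}, add states in Sat(~halt) with some successor in Z. Z1 = {s0, s2}; fixed.
Sat(E[~halt U alarm]) = {s0, s2}
Sat((~alarm & ~recv) | E[~halt U alarm]) = {s0, s1, s2, s3}
AG ((~alarm & ~recv) | E[~halt U alarm]): greatest fixpoint, start Z0 = {s0, s1, s2, s3}, keep only states in Sat with every successor in Z. Z1 = {s1, s3}; fixed.
Sat(AG ((~alarm & ~recv) | E[~halt U alarm])) = {s1, s3}
s1 ∈ Sat(AG ((~alarm & ~recv) | E[~halt U alarm])) = {s1, s3}, so the formula holds at s1.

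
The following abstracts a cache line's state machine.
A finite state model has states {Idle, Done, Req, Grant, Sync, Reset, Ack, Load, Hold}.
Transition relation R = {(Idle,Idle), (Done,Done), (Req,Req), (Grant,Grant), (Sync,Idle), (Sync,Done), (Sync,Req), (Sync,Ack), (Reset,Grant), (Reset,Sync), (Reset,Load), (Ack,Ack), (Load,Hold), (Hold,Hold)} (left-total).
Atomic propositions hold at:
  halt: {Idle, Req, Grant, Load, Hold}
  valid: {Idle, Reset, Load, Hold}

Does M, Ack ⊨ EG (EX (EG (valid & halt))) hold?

No

Sat(valid & halt) = {Idle, Load, Hold}
EG (valid & halt): greatest fixpoint, start Z0 = {Idle, Load, Hold}, keep only states in Sat with some successor in Z. Already a fixed point.
Sat(EG (valid & halt)) = {Idle, Load, Hold}
Sat(EX (EG (valid & halt))) = {s : some successor in {Idle, Load, Hold}} = {Idle, Sync, Reset, Load, Hold}
EG (EX (EG (valid & halt))): greatest fixpoint, start Z0 = {Idle, Sync, Reset, Load, Hold}, keep only states in Sat with some successor in Z. Already a fixed point.
Sat(EG (EX (EG (valid & halt)))) = {Idle, Sync, Reset, Load, Hold}
Ack ∉ Sat(EG (EX (EG (valid & halt)))) = {Idle, Sync, Reset, Load, Hold}, so the formula does not hold at Ack.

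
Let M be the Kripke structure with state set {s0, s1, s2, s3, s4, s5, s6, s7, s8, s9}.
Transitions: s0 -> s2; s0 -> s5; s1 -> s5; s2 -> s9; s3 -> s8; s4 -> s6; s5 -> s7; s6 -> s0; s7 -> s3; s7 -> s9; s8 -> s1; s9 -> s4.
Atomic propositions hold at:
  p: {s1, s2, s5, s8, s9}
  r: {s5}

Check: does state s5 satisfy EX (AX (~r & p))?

Sat(~r) = {s0, s1, s2, s3, s4, s6, s7, s8, s9}
Sat(~r & p) = {s1, s2, s8, s9}
Sat(AX (~r & p)) = {s : every successor in {s1, s2, s8, s9}} = {s2, s3, s8}
Sat(EX (AX (~r & p))) = {s : some successor in {s2, s3, s8}} = {s0, s3, s7}
s5 ∉ Sat(EX (AX (~r & p))) = {s0, s3, s7}, so the formula does not hold at s5.

No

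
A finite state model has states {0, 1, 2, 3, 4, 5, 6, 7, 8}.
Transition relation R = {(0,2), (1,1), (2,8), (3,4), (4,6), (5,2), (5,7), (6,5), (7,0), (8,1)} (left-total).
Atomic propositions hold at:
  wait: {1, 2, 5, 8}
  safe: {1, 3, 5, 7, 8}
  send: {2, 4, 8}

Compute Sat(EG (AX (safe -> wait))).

Sat(safe -> wait) = {0, 1, 2, 4, 5, 6, 8}
Sat(AX (safe -> wait)) = {s : every successor in {0, 1, 2, 4, 5, 6, 8}} = {0, 1, 2, 3, 4, 6, 7, 8}
EG (AX (safe -> wait)): greatest fixpoint, start Z0 = {0, 1, 2, 3, 4, 6, 7, 8}, keep only states in Sat with some successor in Z. Z1 = {0, 1, 2, 3, 4, 7, 8}; Z2 = {0, 1, 2, 3, 7, 8}; Z3 = {0, 1, 2, 7, 8}; fixed.
Sat(EG (AX (safe -> wait))) = {0, 1, 2, 7, 8}

{0, 1, 2, 7, 8}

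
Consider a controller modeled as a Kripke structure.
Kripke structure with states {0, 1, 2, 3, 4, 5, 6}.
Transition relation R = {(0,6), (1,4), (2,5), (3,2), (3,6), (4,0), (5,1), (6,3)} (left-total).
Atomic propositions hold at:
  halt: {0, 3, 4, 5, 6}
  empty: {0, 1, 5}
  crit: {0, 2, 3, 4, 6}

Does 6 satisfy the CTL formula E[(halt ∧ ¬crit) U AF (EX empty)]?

Sat(¬crit) = {1, 5}
Sat(halt ∧ ¬crit) = {5}
Sat(EX empty) = {s : some successor in {0, 1, 5}} = {2, 4, 5}
AF (EX empty): least fixpoint, start Z0 = {2, 4, 5}, add states with every successor in Z. Z1 = {1, 2, 4, 5}; fixed.
Sat(AF (EX empty)) = {1, 2, 4, 5}
E[(halt ∧ ¬crit) U AF (EX empty)]: least fixpoint, start Z0 = Sat(AF (EX empty)) = {1, 2, 4, 5}, add states in Sat(halt ∧ ¬crit) with some successor in Z. Already a fixed point.
Sat(E[(halt ∧ ¬crit) U AF (EX empty)]) = {1, 2, 4, 5}
6 ∉ Sat(E[(halt ∧ ¬crit) U AF (EX empty)]) = {1, 2, 4, 5}, so the formula does not hold at 6.

No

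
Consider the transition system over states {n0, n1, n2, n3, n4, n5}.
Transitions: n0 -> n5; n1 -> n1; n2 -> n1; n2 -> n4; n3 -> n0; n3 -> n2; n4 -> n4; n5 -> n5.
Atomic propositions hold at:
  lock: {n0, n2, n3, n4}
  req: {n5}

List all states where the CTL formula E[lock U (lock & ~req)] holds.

{n0, n2, n3, n4}

Sat(~req) = {n0, n1, n2, n3, n4}
Sat(lock & ~req) = {n0, n2, n3, n4}
E[lock U (lock & ~req)]: least fixpoint, start Z0 = Sat((lock & ~req)) = {n0, n2, n3, n4}, add states in Sat(lock) with some successor in Z. Already a fixed point.
Sat(E[lock U (lock & ~req)]) = {n0, n2, n3, n4}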